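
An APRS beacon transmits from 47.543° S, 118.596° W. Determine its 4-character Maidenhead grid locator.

DE02

Offset from 180°W / 90°S: lon 61.40°, lat 42.46°.
Field (20°×10°, letters A–R): lon ⌊61.40/20⌋ = 3 → D; lat ⌊42.46/10⌋ = 4 → E.
Square (2°×1°, digits 0–9): lon ⌊1.40/2⌋ = 0; lat ⌊2.46/1⌋ = 2.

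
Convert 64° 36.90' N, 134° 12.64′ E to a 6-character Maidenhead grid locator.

PP74co

Shift to the Maidenhead origin (180°W, 90°S): lon 314.2107, lat 154.6150.
Field: lon ⌊314.2107/20⌋ = 15 → P; lat ⌊154.6150/10⌋ = 15 → P.
Square: lon ⌊14.2107/2⌋ = 7; lat ⌊4.6150/1⌋ = 4.
Subsquare: lon ⌊0.2107/0.0833333⌋ = 2 → c; lat ⌊0.6150/0.0416667⌋ = 14 → o.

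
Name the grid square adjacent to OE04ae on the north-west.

NE94xf

Longitude subsquare a = 0; −1 → -1, wraps to 23 = x, carry into square.
Longitude square 0; −1 → -1, wraps to 9, carry into field.
Longitude field O = 14; −1 → 13 = N.
Latitude subsquare e = 4; +1 → 5 = f.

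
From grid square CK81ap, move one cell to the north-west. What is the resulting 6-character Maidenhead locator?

Longitude subsquare a = 0; −1 → -1, wraps to 23 = x, carry into square.
Longitude square 8; −1 → 7.
Latitude subsquare p = 15; +1 → 16 = q.

CK71xq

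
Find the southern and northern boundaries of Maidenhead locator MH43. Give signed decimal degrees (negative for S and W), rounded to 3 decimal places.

-17.000, -16.000

Field M=12, H=7: +12·20° lon, +7·10° lat → SW at lon 60°, lat -20°.
Square 4, 3: +4·2° lon, +3·1° lat → SW at lon 68°, lat -17°.
Cell spans 2° lon × 1° lat.
south -17.000, north -16.000.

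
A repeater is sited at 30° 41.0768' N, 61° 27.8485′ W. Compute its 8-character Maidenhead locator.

FM90gq44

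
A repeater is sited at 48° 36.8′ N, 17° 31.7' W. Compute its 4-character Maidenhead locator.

IN18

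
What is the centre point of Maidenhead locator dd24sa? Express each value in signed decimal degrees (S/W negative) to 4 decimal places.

Field D=3, D=3: +3·20° lon, +3·10° lat → SW at lon -120°, lat -60°.
Square 2, 4: +2·2° lon, +4·1° lat → SW at lon -116°, lat -56°.
Subsquare s=18, a=0: +18·0.0833333° lon, +0·0.0416667° lat → SW at lon -114.5°, lat -56°.
Cell spans 0.0833333° lon × 0.0416667° lat. Centre is SW corner plus half of each.
latitude -55.9792, longitude -114.4583.

-55.9792, -114.4583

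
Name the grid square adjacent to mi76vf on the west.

MI76uf

Longitude subsquare v = 21; −1 → 20 = u.
The latitude characters are unchanged.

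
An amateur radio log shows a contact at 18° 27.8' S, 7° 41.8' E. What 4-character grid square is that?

JH31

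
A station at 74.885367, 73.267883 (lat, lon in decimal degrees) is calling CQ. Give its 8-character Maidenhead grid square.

MQ64pv22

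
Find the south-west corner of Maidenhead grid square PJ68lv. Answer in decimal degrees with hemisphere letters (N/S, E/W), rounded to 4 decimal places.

Field P=15, J=9: +15·20° lon, +9·10° lat → SW at lon 120°, lat 0°.
Square 6, 8: +6·2° lon, +8·1° lat → SW at lon 132°, lat 8°.
Subsquare l=11, v=21: +11·0.0833333° lon, +21·0.0416667° lat → SW at lon 132.917°, lat 8.875°.
latitude 8.8750° N, longitude 132.9167° E.

8.8750° N, 132.9167° E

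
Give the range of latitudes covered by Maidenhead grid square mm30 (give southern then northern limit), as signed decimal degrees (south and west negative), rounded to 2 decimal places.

Field M=12, M=12: +12·20° lon, +12·10° lat → SW at lon 60°, lat 30°.
Square 3, 0: +3·2° lon, +0·1° lat → SW at lon 66°, lat 30°.
Cell spans 2° lon × 1° lat.
south 30.00, north 31.00.

30.00, 31.00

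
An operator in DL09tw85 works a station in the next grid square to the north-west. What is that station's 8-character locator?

DL09tw76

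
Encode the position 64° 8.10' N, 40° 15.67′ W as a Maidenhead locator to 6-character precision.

GP94ud

Add 180° to longitude and 90° to latitude: 139.7388, 154.1350.
Field: 139.7388/20 → 6 → G, 154.1350/10 → 15 → P; chars GP.
Square: 19.7388/2 → 9, 4.1350/1 → 4; chars 94.
Subsquare: 1.7388/0.0833333 → 20 → u, 0.1350/0.0416667 → 3 → d; chars ud.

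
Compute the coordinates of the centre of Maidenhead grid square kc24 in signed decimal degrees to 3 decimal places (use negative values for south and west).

-65.500, 25.000

Field K=10, C=2: +10·20° lon, +2·10° lat → SW at lon 20°, lat -70°.
Square 2, 4: +2·2° lon, +4·1° lat → SW at lon 24°, lat -66°.
Cell spans 2° lon × 1° lat. Centre is SW corner plus half of each.
latitude -65.500, longitude 25.000.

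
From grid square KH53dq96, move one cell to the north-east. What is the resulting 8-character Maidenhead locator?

Longitude extended square 9; +1 → 10, wraps to 0, carry into subsquare.
Longitude subsquare d = 3; +1 → 4 = e.
Latitude extended square 6; +1 → 7.

KH53eq07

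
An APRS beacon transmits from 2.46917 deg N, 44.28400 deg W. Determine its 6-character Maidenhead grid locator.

GJ72ul

Add 180° to longitude and 90° to latitude: 135.7160, 92.4692.
Field (20°×10°, letters A–R): lon ⌊135.7160/20⌋ = 6 → G; lat ⌊92.4692/10⌋ = 9 → J.
Square (2°×1°, digits 0–9): lon ⌊15.7160/2⌋ = 7; lat ⌊2.4692/1⌋ = 2.
Subsquare (5′×2.5′, letters a–x): lon ⌊1.7160/0.0833333⌋ = 20 → u; lat ⌊0.4692/0.0416667⌋ = 11 → l.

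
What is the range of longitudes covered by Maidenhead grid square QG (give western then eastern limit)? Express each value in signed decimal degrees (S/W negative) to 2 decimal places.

140.00, 160.00

Field Q=16, G=6: +16·20° lon, +6·10° lat → SW at lon 140°, lat -30°.
Cell spans 20° lon × 10° lat.
west 140.00, east 160.00.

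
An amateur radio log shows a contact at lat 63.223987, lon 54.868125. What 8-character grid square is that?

Shift to the Maidenhead origin (180°W, 90°S): lon 234.86812, lat 153.22399.
Field: lon ⌊234.86812/20⌋ = 11 → L; lat ⌊153.22399/10⌋ = 15 → P.
Square: lon ⌊14.86812/2⌋ = 7; lat ⌊3.22399/1⌋ = 3.
Subsquare: lon ⌊0.86812/0.0833333⌋ = 10 → k; lat ⌊0.22399/0.0416667⌋ = 5 → f.
Extended square: lon ⌊0.03479/0.00833333⌋ = 4; lat ⌊0.01565/0.00416667⌋ = 3.

LP73kf43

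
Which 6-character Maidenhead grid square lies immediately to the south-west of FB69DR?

FB69cq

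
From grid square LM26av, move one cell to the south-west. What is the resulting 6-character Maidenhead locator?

LM16xu

Longitude subsquare a = 0; −1 → -1, wraps to 23 = x, carry into square.
Longitude square 2; −1 → 1.
Latitude subsquare v = 21; −1 → 20 = u.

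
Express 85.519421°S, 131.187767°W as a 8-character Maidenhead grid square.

CA44jl75

Shift to the Maidenhead origin (180°W, 90°S): lon 48.81223, lat 4.48058.
Field: lon ⌊48.81223/20⌋ = 2 → C; lat ⌊4.48058/10⌋ = 0 → A.
Square: lon ⌊8.81223/2⌋ = 4; lat ⌊4.48058/1⌋ = 4.
Subsquare: lon ⌊0.81223/0.0833333⌋ = 9 → j; lat ⌊0.48058/0.0416667⌋ = 11 → l.
Extended square: lon ⌊0.06223/0.00833333⌋ = 7; lat ⌊0.02225/0.00416667⌋ = 5.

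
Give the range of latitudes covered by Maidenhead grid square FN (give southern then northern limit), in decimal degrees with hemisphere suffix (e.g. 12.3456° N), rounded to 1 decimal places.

40.0° N, 50.0° N

Field F=5, N=13: +5·20° lon, +13·10° lat → SW at lon -80°, lat 40°.
Cell spans 20° lon × 10° lat.
south 40.0° N, north 50.0° N.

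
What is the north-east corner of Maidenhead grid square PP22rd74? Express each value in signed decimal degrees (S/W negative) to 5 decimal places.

62.14583, 125.48333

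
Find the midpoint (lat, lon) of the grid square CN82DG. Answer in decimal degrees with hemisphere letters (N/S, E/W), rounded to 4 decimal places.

42.2708° N, 123.7083° W

Field C=2, N=13: +2·20° lon, +13·10° lat → SW at lon -140°, lat 40°.
Square 8, 2: +8·2° lon, +2·1° lat → SW at lon -124°, lat 42°.
Subsquare d=3, g=6: +3·0.0833333° lon, +6·0.0416667° lat → SW at lon -123.75°, lat 42.25°.
Cell spans 0.0833333° lon × 0.0416667° lat. Centre is SW corner plus half of each.
latitude 42.2708° N, longitude 123.7083° W.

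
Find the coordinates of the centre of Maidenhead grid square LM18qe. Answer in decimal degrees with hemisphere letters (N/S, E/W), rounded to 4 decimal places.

Field L=11, M=12: +11·20° lon, +12·10° lat → SW at lon 40°, lat 30°.
Square 1, 8: +1·2° lon, +8·1° lat → SW at lon 42°, lat 38°.
Subsquare q=16, e=4: +16·0.0833333° lon, +4·0.0416667° lat → SW at lon 43.3333°, lat 38.1667°.
Cell spans 0.0833333° lon × 0.0416667° lat. Centre is SW corner plus half of each.
latitude 38.1875° N, longitude 43.3750° E.

38.1875° N, 43.3750° E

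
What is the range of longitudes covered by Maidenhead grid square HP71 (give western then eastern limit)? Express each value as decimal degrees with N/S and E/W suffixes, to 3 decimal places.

26.000° W, 24.000° W

Field H=7, P=15: +7·20° lon, +15·10° lat → SW at lon -40°, lat 60°.
Square 7, 1: +7·2° lon, +1·1° lat → SW at lon -26°, lat 61°.
Cell spans 2° lon × 1° lat.
west 26.000° W, east 24.000° W.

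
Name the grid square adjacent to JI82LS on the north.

Latitude subsquare s = 18; +1 → 19 = t.
The longitude characters are unchanged.

JI82lt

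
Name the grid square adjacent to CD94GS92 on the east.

CD94hs02

Longitude extended square 9; +1 → 10, wraps to 0, carry into subsquare.
Longitude subsquare g = 6; +1 → 7 = h.
The latitude characters are unchanged.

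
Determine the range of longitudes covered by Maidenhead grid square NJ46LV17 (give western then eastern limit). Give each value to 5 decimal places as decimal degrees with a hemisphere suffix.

88.92500° E, 88.93333° E

Field N=13, J=9: +13·20° lon, +9·10° lat → SW at lon 80°, lat 0°.
Square 4, 6: +4·2° lon, +6·1° lat → SW at lon 88°, lat 6°.
Subsquare l=11, v=21: +11·0.0833333° lon, +21·0.0416667° lat → SW at lon 88.9167°, lat 6.875°.
Extended square 1, 7: +1·0.00833333° lon, +7·0.00416667° lat → SW at lon 88.925°, lat 6.90417°.
Cell spans 0.00833333° lon × 0.00416667° lat.
west 88.92500° E, east 88.93333° E.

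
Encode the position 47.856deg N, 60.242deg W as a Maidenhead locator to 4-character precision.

Shift to the Maidenhead origin (180°W, 90°S): lon 119.76, lat 137.86.
Field: 119.76/20 → 5 → F, 137.86/10 → 13 → N; chars FN.
Square: 19.76/2 → 9, 7.86/1 → 7; chars 97.

FN97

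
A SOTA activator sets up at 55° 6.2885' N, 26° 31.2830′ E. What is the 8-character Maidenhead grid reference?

Add 180° to longitude and 90° to latitude: 206.52138, 145.10481.
Field: lon ⌊206.52138/20⌋ = 10 → K; lat ⌊145.10481/10⌋ = 14 → O.
Square: lon ⌊6.52138/2⌋ = 3; lat ⌊5.10481/1⌋ = 5.
Subsquare: lon ⌊0.52138/0.0833333⌋ = 6 → g; lat ⌊0.10481/0.0416667⌋ = 2 → c.
Extended square: lon ⌊0.02138/0.00833333⌋ = 2; lat ⌊0.02147/0.00416667⌋ = 5.

KO35gc25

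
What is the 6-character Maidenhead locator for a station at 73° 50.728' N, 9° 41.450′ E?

JQ43uu

Shift to the Maidenhead origin (180°W, 90°S): lon 189.6908, lat 163.8455.
Field (20°×10°, letters A–R): lon ⌊189.6908/20⌋ = 9 → J; lat ⌊163.8455/10⌋ = 16 → Q.
Square (2°×1°, digits 0–9): lon ⌊9.6908/2⌋ = 4; lat ⌊3.8455/1⌋ = 3.
Subsquare (5′×2.5′, letters a–x): lon ⌊1.6908/0.0833333⌋ = 20 → u; lat ⌊0.8455/0.0416667⌋ = 20 → u.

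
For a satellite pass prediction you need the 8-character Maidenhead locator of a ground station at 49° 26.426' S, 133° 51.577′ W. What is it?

Add 180° to longitude and 90° to latitude: 46.14038, 40.55957.
Field: lon ⌊46.14038/20⌋ = 2 → C; lat ⌊40.55957/10⌋ = 4 → E.
Square: lon ⌊6.14038/2⌋ = 3; lat ⌊0.55957/1⌋ = 0.
Subsquare: lon ⌊0.14038/0.0833333⌋ = 1 → b; lat ⌊0.55957/0.0416667⌋ = 13 → n.
Extended square: lon ⌊0.05705/0.00833333⌋ = 6; lat ⌊0.01790/0.00416667⌋ = 4.

CE30bn64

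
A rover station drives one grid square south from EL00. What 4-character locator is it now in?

EK09

Latitude square 0; −1 → -1, wraps to 9, carry into field.
Latitude field L = 11; −1 → 10 = K.
The longitude characters are unchanged.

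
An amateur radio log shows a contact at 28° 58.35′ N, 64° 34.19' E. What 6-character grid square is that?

ML28gx

Shift to the Maidenhead origin (180°W, 90°S): lon 244.5698, lat 118.9725.
Field: lon ⌊244.5698/20⌋ = 12 → M; lat ⌊118.9725/10⌋ = 11 → L.
Square: lon ⌊4.5698/2⌋ = 2; lat ⌊8.9725/1⌋ = 8.
Subsquare: lon ⌊0.5698/0.0833333⌋ = 6 → g; lat ⌊0.9725/0.0416667⌋ = 23 → x.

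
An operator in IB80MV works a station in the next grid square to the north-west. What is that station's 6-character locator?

Longitude subsquare m = 12; −1 → 11 = l.
Latitude subsquare v = 21; +1 → 22 = w.

IB80lw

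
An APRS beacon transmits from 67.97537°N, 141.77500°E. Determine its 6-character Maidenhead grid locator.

Add 180° to longitude and 90° to latitude: 321.7750, 157.9754.
Field (20°×10°, letters A–R): 321.7750/20 → 16 → Q, 157.9754/10 → 15 → P; chars QP.
Square (2°×1°, digits 0–9): 1.7750/2 → 0, 7.9754/1 → 7; chars 07.
Subsquare (5′×2.5′, letters a–x): 1.7750/0.0833333 → 21 → v, 0.9754/0.0416667 → 23 → x; chars vx.

QP07vx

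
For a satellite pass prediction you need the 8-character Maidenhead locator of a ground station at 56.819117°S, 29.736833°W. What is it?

HD53de13

Offset from 180°W / 90°S: lon 150.26317°, lat 33.18088°.
Field: 150.26317/20 → 7 → H, 33.18088/10 → 3 → D; chars HD.
Square: 10.26317/2 → 5, 3.18088/1 → 3; chars 53.
Subsquare: 0.26317/0.0833333 → 3 → d, 0.18088/0.0416667 → 4 → e; chars de.
Extended square: 0.01317/0.00833333 → 1, 0.01422/0.00416667 → 3; chars 13.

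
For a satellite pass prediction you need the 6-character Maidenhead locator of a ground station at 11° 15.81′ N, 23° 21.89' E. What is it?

KK11qg

Shift to the Maidenhead origin (180°W, 90°S): lon 203.3648, lat 101.2635.
Field: lon ⌊203.3648/20⌋ = 10 → K; lat ⌊101.2635/10⌋ = 10 → K.
Square: lon ⌊3.3648/2⌋ = 1; lat ⌊1.2635/1⌋ = 1.
Subsquare: lon ⌊1.3648/0.0833333⌋ = 16 → q; lat ⌊0.2635/0.0416667⌋ = 6 → g.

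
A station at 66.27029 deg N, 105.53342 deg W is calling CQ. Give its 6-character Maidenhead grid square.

Add 180° to longitude and 90° to latitude: 74.4666, 156.2703.
Field: 74.4666/20 → 3 → D, 156.2703/10 → 15 → P; chars DP.
Square: 14.4666/2 → 7, 6.2703/1 → 6; chars 76.
Subsquare: 0.4666/0.0833333 → 5 → f, 0.2703/0.0416667 → 6 → g; chars fg.

DP76fg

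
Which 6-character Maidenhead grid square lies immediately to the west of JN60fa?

Longitude subsquare f = 5; −1 → 4 = e.
The latitude characters are unchanged.

JN60ea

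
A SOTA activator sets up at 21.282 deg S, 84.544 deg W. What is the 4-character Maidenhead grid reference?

EG78

Offset from 180°W / 90°S: lon 95.46°, lat 68.72°.
Field: 95.46/20 → 4 → E, 68.72/10 → 6 → G; chars EG.
Square: 15.46/2 → 7, 8.72/1 → 8; chars 78.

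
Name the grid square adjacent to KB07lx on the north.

Latitude subsquare x = 23; +1 → 24, wraps to 0 = a, carry into square.
Latitude square 7; +1 → 8.
The longitude characters are unchanged.

KB08la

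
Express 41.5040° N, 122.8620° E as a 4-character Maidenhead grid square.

Add 180° to longitude and 90° to latitude: 302.86, 131.50.
Field (20°×10°, letters A–R): 302.86/20 → 15 → P, 131.50/10 → 13 → N; chars PN.
Square (2°×1°, digits 0–9): 2.86/2 → 1, 1.50/1 → 1; chars 11.

PN11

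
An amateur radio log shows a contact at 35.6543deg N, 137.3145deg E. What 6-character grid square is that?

Add 180° to longitude and 90° to latitude: 317.3145, 125.6543.
Field: 317.3145/20 → 15 → P, 125.6543/10 → 12 → M; chars PM.
Square: 17.3145/2 → 8, 5.6543/1 → 5; chars 85.
Subsquare: 1.3145/0.0833333 → 15 → p, 0.6543/0.0416667 → 15 → p; chars pp.

PM85pp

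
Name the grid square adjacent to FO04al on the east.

Longitude subsquare a = 0; +1 → 1 = b.
The latitude characters are unchanged.

FO04bl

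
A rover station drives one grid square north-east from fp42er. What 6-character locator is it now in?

Longitude subsquare e = 4; +1 → 5 = f.
Latitude subsquare r = 17; +1 → 18 = s.

FP42fs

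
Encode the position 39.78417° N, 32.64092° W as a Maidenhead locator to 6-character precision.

Shift to the Maidenhead origin (180°W, 90°S): lon 147.3591, lat 129.7842.
Field: 147.3591/20 → 7 → H, 129.7842/10 → 12 → M; chars HM.
Square: 7.3591/2 → 3, 9.7842/1 → 9; chars 39.
Subsquare: 1.3591/0.0833333 → 16 → q, 0.7842/0.0416667 → 18 → s; chars qs.

HM39qs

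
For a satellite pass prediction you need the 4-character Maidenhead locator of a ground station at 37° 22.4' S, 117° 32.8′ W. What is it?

Add 180° to longitude and 90° to latitude: 62.45, 52.63.
Field: 62.45/20 → 3 → D, 52.63/10 → 5 → F; chars DF.
Square: 2.45/2 → 1, 2.63/1 → 2; chars 12.

DF12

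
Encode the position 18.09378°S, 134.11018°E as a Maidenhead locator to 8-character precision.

PH71bv37

Offset from 180°W / 90°S: lon 314.11018°, lat 71.90622°.
Field: 314.11018/20 → 15 → P, 71.90622/10 → 7 → H; chars PH.
Square: 14.11018/2 → 7, 1.90622/1 → 1; chars 71.
Subsquare: 0.11018/0.0833333 → 1 → b, 0.90622/0.0416667 → 21 → v; chars bv.
Extended square: 0.02685/0.00833333 → 3, 0.03122/0.00416667 → 7; chars 37.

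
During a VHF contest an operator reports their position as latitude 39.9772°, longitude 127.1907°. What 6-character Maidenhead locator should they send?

PM39ox

Add 180° to longitude and 90° to latitude: 307.1907, 129.9772.
Field: 307.1907/20 → 15 → P, 129.9772/10 → 12 → M; chars PM.
Square: 7.1907/2 → 3, 9.9772/1 → 9; chars 39.
Subsquare: 1.1907/0.0833333 → 14 → o, 0.9772/0.0416667 → 23 → x; chars ox.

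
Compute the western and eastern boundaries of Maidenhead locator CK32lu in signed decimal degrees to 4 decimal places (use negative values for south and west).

-133.0833, -133.0000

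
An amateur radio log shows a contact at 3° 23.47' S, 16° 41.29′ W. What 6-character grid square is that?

II16po

Shift to the Maidenhead origin (180°W, 90°S): lon 163.3118, lat 86.6088.
Field (20°×10°, letters A–R): lon ⌊163.3118/20⌋ = 8 → I; lat ⌊86.6088/10⌋ = 8 → I.
Square (2°×1°, digits 0–9): lon ⌊3.3118/2⌋ = 1; lat ⌊6.6088/1⌋ = 6.
Subsquare (5′×2.5′, letters a–x): lon ⌊1.3118/0.0833333⌋ = 15 → p; lat ⌊0.6088/0.0416667⌋ = 14 → o.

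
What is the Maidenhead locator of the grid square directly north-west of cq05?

Longitude square 0; −1 → -1, wraps to 9, carry into field.
Longitude field C = 2; −1 → 1 = B.
Latitude square 5; +1 → 6.

BQ96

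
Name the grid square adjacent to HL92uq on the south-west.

HL92tp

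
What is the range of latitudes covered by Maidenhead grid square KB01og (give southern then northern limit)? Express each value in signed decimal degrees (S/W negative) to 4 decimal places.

-78.7500, -78.7083

Field K=10, B=1: +10·20° lon, +1·10° lat → SW at lon 20°, lat -80°.
Square 0, 1: +0·2° lon, +1·1° lat → SW at lon 20°, lat -79°.
Subsquare o=14, g=6: +14·0.0833333° lon, +6·0.0416667° lat → SW at lon 21.1667°, lat -78.75°.
Cell spans 0.0833333° lon × 0.0416667° lat.
south -78.7500, north -78.7083.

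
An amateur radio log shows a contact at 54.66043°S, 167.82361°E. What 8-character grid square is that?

Offset from 180°W / 90°S: lon 347.82361°, lat 35.33957°.
Field: 347.82361/20 → 17 → R, 35.33957/10 → 3 → D; chars RD.
Square: 7.82361/2 → 3, 5.33957/1 → 5; chars 35.
Subsquare: 1.82361/0.0833333 → 21 → v, 0.33957/0.0416667 → 8 → i; chars vi.
Extended square: 0.07361/0.00833333 → 8, 0.00624/0.00416667 → 1; chars 81.

RD35vi81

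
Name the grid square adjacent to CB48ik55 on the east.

Longitude extended square 5; +1 → 6.
The latitude characters are unchanged.

CB48ik65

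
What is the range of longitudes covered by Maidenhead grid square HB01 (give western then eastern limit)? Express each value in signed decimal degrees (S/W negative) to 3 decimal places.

-40.000, -38.000

Field H=7, B=1: +7·20° lon, +1·10° lat → SW at lon -40°, lat -80°.
Square 0, 1: +0·2° lon, +1·1° lat → SW at lon -40°, lat -79°.
Cell spans 2° lon × 1° lat.
west -40.000, east -38.000.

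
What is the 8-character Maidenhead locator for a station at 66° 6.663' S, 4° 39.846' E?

Shift to the Maidenhead origin (180°W, 90°S): lon 184.66410, lat 23.88895.
Field (20°×10°, letters A–R): lon ⌊184.66410/20⌋ = 9 → J; lat ⌊23.88895/10⌋ = 2 → C.
Square (2°×1°, digits 0–9): lon ⌊4.66410/2⌋ = 2; lat ⌊3.88895/1⌋ = 3.
Subsquare (5′×2.5′, letters a–x): lon ⌊0.66410/0.0833333⌋ = 7 → h; lat ⌊0.88895/0.0416667⌋ = 21 → v.
Extended square (30″×15″, digits 0–9): lon ⌊0.08077/0.00833333⌋ = 9; lat ⌊0.01395/0.00416667⌋ = 3.

JC23hv93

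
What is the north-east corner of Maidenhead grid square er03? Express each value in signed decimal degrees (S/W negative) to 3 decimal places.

84.000, -98.000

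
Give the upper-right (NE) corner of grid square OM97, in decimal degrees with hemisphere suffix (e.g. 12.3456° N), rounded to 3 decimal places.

Field O=14, M=12: +14·20° lon, +12·10° lat → SW at lon 100°, lat 30°.
Square 9, 7: +9·2° lon, +7·1° lat → SW at lon 118°, lat 37°.
Cell spans 2° lon × 1° lat. NE corner is SW corner plus one full cell.
latitude 38.000° N, longitude 120.000° E.

38.000° N, 120.000° E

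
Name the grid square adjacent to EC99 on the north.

ED90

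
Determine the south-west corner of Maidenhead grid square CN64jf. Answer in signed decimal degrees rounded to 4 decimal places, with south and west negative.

44.2083, -127.2500

Field C=2, N=13: +2·20° lon, +13·10° lat → SW at lon -140°, lat 40°.
Square 6, 4: +6·2° lon, +4·1° lat → SW at lon -128°, lat 44°.
Subsquare j=9, f=5: +9·0.0833333° lon, +5·0.0416667° lat → SW at lon -127.25°, lat 44.2083°.
latitude 44.2083, longitude -127.2500.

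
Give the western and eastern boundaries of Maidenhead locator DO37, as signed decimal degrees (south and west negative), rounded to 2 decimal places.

-114.00, -112.00

Field D=3, O=14: +3·20° lon, +14·10° lat → SW at lon -120°, lat 50°.
Square 3, 7: +3·2° lon, +7·1° lat → SW at lon -114°, lat 57°.
Cell spans 2° lon × 1° lat.
west -114.00, east -112.00.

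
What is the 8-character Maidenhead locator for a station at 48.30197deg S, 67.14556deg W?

Offset from 180°W / 90°S: lon 112.85444°, lat 41.69803°.
Field: lon ⌊112.85444/20⌋ = 5 → F; lat ⌊41.69803/10⌋ = 4 → E.
Square: lon ⌊12.85444/2⌋ = 6; lat ⌊1.69803/1⌋ = 1.
Subsquare: lon ⌊0.85444/0.0833333⌋ = 10 → k; lat ⌊0.69803/0.0416667⌋ = 16 → q.
Extended square: lon ⌊0.02111/0.00833333⌋ = 2; lat ⌊0.03136/0.00416667⌋ = 7.

FE61kq27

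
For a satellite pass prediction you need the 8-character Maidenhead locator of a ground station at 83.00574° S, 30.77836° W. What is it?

Offset from 180°W / 90°S: lon 149.22164°, lat 6.99426°.
Field (20°×10°, letters A–R): lon ⌊149.22164/20⌋ = 7 → H; lat ⌊6.99426/10⌋ = 0 → A.
Square (2°×1°, digits 0–9): lon ⌊9.22164/2⌋ = 4; lat ⌊6.99426/1⌋ = 6.
Subsquare (5′×2.5′, letters a–x): lon ⌊1.22164/0.0833333⌋ = 14 → o; lat ⌊0.99426/0.0416667⌋ = 23 → x.
Extended square (30″×15″, digits 0–9): lon ⌊0.05497/0.00833333⌋ = 6; lat ⌊0.03593/0.00416667⌋ = 8.

HA46ox68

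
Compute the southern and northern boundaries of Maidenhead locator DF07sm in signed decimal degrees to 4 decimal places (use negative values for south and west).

Field D=3, F=5: +3·20° lon, +5·10° lat → SW at lon -120°, lat -40°.
Square 0, 7: +0·2° lon, +7·1° lat → SW at lon -120°, lat -33°.
Subsquare s=18, m=12: +18·0.0833333° lon, +12·0.0416667° lat → SW at lon -118.5°, lat -32.5°.
Cell spans 0.0833333° lon × 0.0416667° lat.
south -32.5000, north -32.4583.

-32.5000, -32.4583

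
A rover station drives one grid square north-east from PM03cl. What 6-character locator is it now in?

Longitude subsquare c = 2; +1 → 3 = d.
Latitude subsquare l = 11; +1 → 12 = m.

PM03dm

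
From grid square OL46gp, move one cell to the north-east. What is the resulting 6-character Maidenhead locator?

OL46hq

Longitude subsquare g = 6; +1 → 7 = h.
Latitude subsquare p = 15; +1 → 16 = q.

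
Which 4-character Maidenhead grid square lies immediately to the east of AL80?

AL90

Longitude square 8; +1 → 9.
The latitude characters are unchanged.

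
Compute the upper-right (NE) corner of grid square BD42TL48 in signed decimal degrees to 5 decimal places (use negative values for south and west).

Field B=1, D=3: +1·20° lon, +3·10° lat → SW at lon -160°, lat -60°.
Square 4, 2: +4·2° lon, +2·1° lat → SW at lon -152°, lat -58°.
Subsquare t=19, l=11: +19·0.0833333° lon, +11·0.0416667° lat → SW at lon -150.417°, lat -57.5417°.
Extended square 4, 8: +4·0.00833333° lon, +8·0.00416667° lat → SW at lon -150.383°, lat -57.5083°.
Cell spans 0.00833333° lon × 0.00416667° lat. NE corner is SW corner plus one full cell.
latitude -57.50417, longitude -150.37500.

-57.50417, -150.37500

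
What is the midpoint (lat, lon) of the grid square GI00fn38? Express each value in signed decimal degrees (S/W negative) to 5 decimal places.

Field G=6, I=8: +6·20° lon, +8·10° lat → SW at lon -60°, lat -10°.
Square 0, 0: +0·2° lon, +0·1° lat → SW at lon -60°, lat -10°.
Subsquare f=5, n=13: +5·0.0833333° lon, +13·0.0416667° lat → SW at lon -59.5833°, lat -9.45833°.
Extended square 3, 8: +3·0.00833333° lon, +8·0.00416667° lat → SW at lon -59.5583°, lat -9.425°.
Cell spans 0.00833333° lon × 0.00416667° lat. Centre is SW corner plus half of each.
latitude -9.42292, longitude -59.55417.

-9.42292, -59.55417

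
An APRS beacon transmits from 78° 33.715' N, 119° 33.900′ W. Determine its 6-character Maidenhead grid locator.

DQ08fn

Offset from 180°W / 90°S: lon 60.4350°, lat 168.5619°.
Field: lon ⌊60.4350/20⌋ = 3 → D; lat ⌊168.5619/10⌋ = 16 → Q.
Square: lon ⌊0.4350/2⌋ = 0; lat ⌊8.5619/1⌋ = 8.
Subsquare: lon ⌊0.4350/0.0833333⌋ = 5 → f; lat ⌊0.5619/0.0416667⌋ = 13 → n.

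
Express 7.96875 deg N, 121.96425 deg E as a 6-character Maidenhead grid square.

PJ07xx

Shift to the Maidenhead origin (180°W, 90°S): lon 301.9642, lat 97.9688.
Field: 301.9642/20 → 15 → P, 97.9688/10 → 9 → J; chars PJ.
Square: 1.9642/2 → 0, 7.9688/1 → 7; chars 07.
Subsquare: 1.9642/0.0833333 → 23 → x, 0.9688/0.0416667 → 23 → x; chars xx.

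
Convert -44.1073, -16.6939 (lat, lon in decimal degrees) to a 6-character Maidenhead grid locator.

IE15pv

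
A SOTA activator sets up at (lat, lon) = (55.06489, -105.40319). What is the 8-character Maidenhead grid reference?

DO75hb15

Offset from 180°W / 90°S: lon 74.59681°, lat 145.06489°.
Field (20°×10°, letters A–R): 74.59681/20 → 3 → D, 145.06489/10 → 14 → O; chars DO.
Square (2°×1°, digits 0–9): 14.59681/2 → 7, 5.06489/1 → 5; chars 75.
Subsquare (5′×2.5′, letters a–x): 0.59681/0.0833333 → 7 → h, 0.06489/0.0416667 → 1 → b; chars hb.
Extended square (30″×15″, digits 0–9): 0.01348/0.00833333 → 1, 0.02322/0.00416667 → 5; chars 15.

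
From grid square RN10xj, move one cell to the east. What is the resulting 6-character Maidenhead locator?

Longitude subsquare x = 23; +1 → 24, wraps to 0 = a, carry into square.
Longitude square 1; +1 → 2.
The latitude characters are unchanged.

RN20aj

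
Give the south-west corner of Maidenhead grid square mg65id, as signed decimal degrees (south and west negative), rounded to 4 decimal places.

-24.8750, 72.6667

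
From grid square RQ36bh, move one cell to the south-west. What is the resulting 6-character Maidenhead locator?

Longitude subsquare b = 1; −1 → 0 = a.
Latitude subsquare h = 7; −1 → 6 = g.

RQ36ag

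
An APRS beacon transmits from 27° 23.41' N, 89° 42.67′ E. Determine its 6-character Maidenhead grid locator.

Offset from 180°W / 90°S: lon 269.7112°, lat 117.3902°.
Field: lon ⌊269.7112/20⌋ = 13 → N; lat ⌊117.3902/10⌋ = 11 → L.
Square: lon ⌊9.7112/2⌋ = 4; lat ⌊7.3902/1⌋ = 7.
Subsquare: lon ⌊1.7112/0.0833333⌋ = 20 → u; lat ⌊0.3902/0.0416667⌋ = 9 → j.

NL47uj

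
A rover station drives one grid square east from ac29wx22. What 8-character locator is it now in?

AC29wx32

Longitude extended square 2; +1 → 3.
The latitude characters are unchanged.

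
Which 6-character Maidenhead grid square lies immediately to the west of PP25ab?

PP15xb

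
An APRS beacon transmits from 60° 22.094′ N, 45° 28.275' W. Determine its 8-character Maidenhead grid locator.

GP70gi38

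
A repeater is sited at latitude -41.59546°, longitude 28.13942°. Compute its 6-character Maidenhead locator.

KE48bj

Offset from 180°W / 90°S: lon 208.1394°, lat 48.4045°.
Field: 208.1394/20 → 10 → K, 48.4045/10 → 4 → E; chars KE.
Square: 8.1394/2 → 4, 8.4045/1 → 8; chars 48.
Subsquare: 0.1394/0.0833333 → 1 → b, 0.4045/0.0416667 → 9 → j; chars bj.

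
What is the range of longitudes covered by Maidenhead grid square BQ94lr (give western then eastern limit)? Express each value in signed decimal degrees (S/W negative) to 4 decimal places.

-141.0833, -141.0000

Field B=1, Q=16: +1·20° lon, +16·10° lat → SW at lon -160°, lat 70°.
Square 9, 4: +9·2° lon, +4·1° lat → SW at lon -142°, lat 74°.
Subsquare l=11, r=17: +11·0.0833333° lon, +17·0.0416667° lat → SW at lon -141.083°, lat 74.7083°.
Cell spans 0.0833333° lon × 0.0416667° lat.
west -141.0833, east -141.0000.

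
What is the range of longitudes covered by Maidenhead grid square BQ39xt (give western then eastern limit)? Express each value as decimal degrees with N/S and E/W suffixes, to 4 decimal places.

152.0833° W, 152.0000° W

Field B=1, Q=16: +1·20° lon, +16·10° lat → SW at lon -160°, lat 70°.
Square 3, 9: +3·2° lon, +9·1° lat → SW at lon -154°, lat 79°.
Subsquare x=23, t=19: +23·0.0833333° lon, +19·0.0416667° lat → SW at lon -152.083°, lat 79.7917°.
Cell spans 0.0833333° lon × 0.0416667° lat.
west 152.0833° W, east 152.0000° W.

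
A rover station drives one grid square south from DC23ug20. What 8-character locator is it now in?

Latitude extended square 0; −1 → -1, wraps to 9, carry into subsquare.
Latitude subsquare g = 6; −1 → 5 = f.
The longitude characters are unchanged.

DC23uf29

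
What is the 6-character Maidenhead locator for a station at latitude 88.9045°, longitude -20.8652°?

HR98nv

Shift to the Maidenhead origin (180°W, 90°S): lon 159.1348, lat 178.9045.
Field (20°×10°, letters A–R): lon ⌊159.1348/20⌋ = 7 → H; lat ⌊178.9045/10⌋ = 17 → R.
Square (2°×1°, digits 0–9): lon ⌊19.1348/2⌋ = 9; lat ⌊8.9045/1⌋ = 8.
Subsquare (5′×2.5′, letters a–x): lon ⌊1.1348/0.0833333⌋ = 13 → n; lat ⌊0.9045/0.0416667⌋ = 21 → v.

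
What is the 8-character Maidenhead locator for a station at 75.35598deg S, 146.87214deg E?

QB34kp44

Offset from 180°W / 90°S: lon 326.87214°, lat 14.64402°.
Field: lon ⌊326.87214/20⌋ = 16 → Q; lat ⌊14.64402/10⌋ = 1 → B.
Square: lon ⌊6.87214/2⌋ = 3; lat ⌊4.64402/1⌋ = 4.
Subsquare: lon ⌊0.87214/0.0833333⌋ = 10 → k; lat ⌊0.64402/0.0416667⌋ = 15 → p.
Extended square: lon ⌊0.03881/0.00833333⌋ = 4; lat ⌊0.01902/0.00416667⌋ = 4.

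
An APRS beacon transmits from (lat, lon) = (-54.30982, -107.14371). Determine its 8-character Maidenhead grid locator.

DD65kq25

Offset from 180°W / 90°S: lon 72.85629°, lat 35.69018°.
Field: lon ⌊72.85629/20⌋ = 3 → D; lat ⌊35.69018/10⌋ = 3 → D.
Square: lon ⌊12.85629/2⌋ = 6; lat ⌊5.69018/1⌋ = 5.
Subsquare: lon ⌊0.85629/0.0833333⌋ = 10 → k; lat ⌊0.69018/0.0416667⌋ = 16 → q.
Extended square: lon ⌊0.02296/0.00833333⌋ = 2; lat ⌊0.02351/0.00416667⌋ = 5.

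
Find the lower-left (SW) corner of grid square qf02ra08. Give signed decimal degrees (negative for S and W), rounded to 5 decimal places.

Field Q=16, F=5: +16·20° lon, +5·10° lat → SW at lon 140°, lat -40°.
Square 0, 2: +0·2° lon, +2·1° lat → SW at lon 140°, lat -38°.
Subsquare r=17, a=0: +17·0.0833333° lon, +0·0.0416667° lat → SW at lon 141.417°, lat -38°.
Extended square 0, 8: +0·0.00833333° lon, +8·0.00416667° lat → SW at lon 141.417°, lat -37.9667°.
latitude -37.96667, longitude 141.41667.

-37.96667, 141.41667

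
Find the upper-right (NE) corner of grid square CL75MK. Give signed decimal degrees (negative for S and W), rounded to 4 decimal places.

25.4583, -124.9167

Field C=2, L=11: +2·20° lon, +11·10° lat → SW at lon -140°, lat 20°.
Square 7, 5: +7·2° lon, +5·1° lat → SW at lon -126°, lat 25°.
Subsquare m=12, k=10: +12·0.0833333° lon, +10·0.0416667° lat → SW at lon -125°, lat 25.4167°.
Cell spans 0.0833333° lon × 0.0416667° lat. NE corner is SW corner plus one full cell.
latitude 25.4583, longitude -124.9167.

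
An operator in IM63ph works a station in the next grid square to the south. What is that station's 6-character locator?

IM63pg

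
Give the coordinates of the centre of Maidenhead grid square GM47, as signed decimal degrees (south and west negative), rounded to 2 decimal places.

Field G=6, M=12: +6·20° lon, +12·10° lat → SW at lon -60°, lat 30°.
Square 4, 7: +4·2° lon, +7·1° lat → SW at lon -52°, lat 37°.
Cell spans 2° lon × 1° lat. Centre is SW corner plus half of each.
latitude 37.50, longitude -51.00.

37.50, -51.00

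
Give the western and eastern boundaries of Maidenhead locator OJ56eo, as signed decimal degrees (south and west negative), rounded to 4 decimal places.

110.3333, 110.4167

Field O=14, J=9: +14·20° lon, +9·10° lat → SW at lon 100°, lat 0°.
Square 5, 6: +5·2° lon, +6·1° lat → SW at lon 110°, lat 6°.
Subsquare e=4, o=14: +4·0.0833333° lon, +14·0.0416667° lat → SW at lon 110.333°, lat 6.58333°.
Cell spans 0.0833333° lon × 0.0416667° lat.
west 110.3333, east 110.4167.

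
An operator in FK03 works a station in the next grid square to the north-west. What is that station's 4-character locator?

Longitude square 0; −1 → -1, wraps to 9, carry into field.
Longitude field F = 5; −1 → 4 = E.
Latitude square 3; +1 → 4.

EK94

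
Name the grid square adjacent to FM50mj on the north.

Latitude subsquare j = 9; +1 → 10 = k.
The longitude characters are unchanged.

FM50mk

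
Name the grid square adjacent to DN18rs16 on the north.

Latitude extended square 6; +1 → 7.
The longitude characters are unchanged.

DN18rs17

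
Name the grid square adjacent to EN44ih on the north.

Latitude subsquare h = 7; +1 → 8 = i.
The longitude characters are unchanged.

EN44ii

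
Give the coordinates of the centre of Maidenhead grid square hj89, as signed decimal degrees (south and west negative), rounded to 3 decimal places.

9.500, -23.000

Field H=7, J=9: +7·20° lon, +9·10° lat → SW at lon -40°, lat 0°.
Square 8, 9: +8·2° lon, +9·1° lat → SW at lon -24°, lat 9°.
Cell spans 2° lon × 1° lat. Centre is SW corner plus half of each.
latitude 9.500, longitude -23.000.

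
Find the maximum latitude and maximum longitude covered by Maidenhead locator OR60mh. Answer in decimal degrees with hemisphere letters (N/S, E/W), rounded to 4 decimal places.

80.3333° N, 113.0833° E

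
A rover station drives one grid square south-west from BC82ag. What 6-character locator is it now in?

Longitude subsquare a = 0; −1 → -1, wraps to 23 = x, carry into square.
Longitude square 8; −1 → 7.
Latitude subsquare g = 6; −1 → 5 = f.

BC72xf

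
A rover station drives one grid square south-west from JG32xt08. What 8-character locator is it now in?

JG32wt97

Longitude extended square 0; −1 → -1, wraps to 9, carry into subsquare.
Longitude subsquare x = 23; −1 → 22 = w.
Latitude extended square 8; −1 → 7.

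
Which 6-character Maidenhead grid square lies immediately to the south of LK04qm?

LK04ql

Latitude subsquare m = 12; −1 → 11 = l.
The longitude characters are unchanged.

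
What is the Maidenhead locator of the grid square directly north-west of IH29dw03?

IH29cw94

Longitude extended square 0; −1 → -1, wraps to 9, carry into subsquare.
Longitude subsquare d = 3; −1 → 2 = c.
Latitude extended square 3; +1 → 4.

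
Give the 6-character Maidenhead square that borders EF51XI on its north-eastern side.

EF61aj

Longitude subsquare x = 23; +1 → 24, wraps to 0 = a, carry into square.
Longitude square 5; +1 → 6.
Latitude subsquare i = 8; +1 → 9 = j.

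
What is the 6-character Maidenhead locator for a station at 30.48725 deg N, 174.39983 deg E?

Shift to the Maidenhead origin (180°W, 90°S): lon 354.3998, lat 120.4873.
Field: lon ⌊354.3998/20⌋ = 17 → R; lat ⌊120.4873/10⌋ = 12 → M.
Square: lon ⌊14.3998/2⌋ = 7; lat ⌊0.4873/1⌋ = 0.
Subsquare: lon ⌊0.3998/0.0833333⌋ = 4 → e; lat ⌊0.4873/0.0416667⌋ = 11 → l.

RM70el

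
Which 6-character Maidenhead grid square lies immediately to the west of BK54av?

BK44xv

Longitude subsquare a = 0; −1 → -1, wraps to 23 = x, carry into square.
Longitude square 5; −1 → 4.
The latitude characters are unchanged.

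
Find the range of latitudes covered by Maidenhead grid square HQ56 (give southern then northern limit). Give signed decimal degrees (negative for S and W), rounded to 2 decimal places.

76.00, 77.00

Field H=7, Q=16: +7·20° lon, +16·10° lat → SW at lon -40°, lat 70°.
Square 5, 6: +5·2° lon, +6·1° lat → SW at lon -30°, lat 76°.
Cell spans 2° lon × 1° lat.
south 76.00, north 77.00.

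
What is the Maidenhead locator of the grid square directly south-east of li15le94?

LI15me03

Longitude extended square 9; +1 → 10, wraps to 0, carry into subsquare.
Longitude subsquare l = 11; +1 → 12 = m.
Latitude extended square 4; −1 → 3.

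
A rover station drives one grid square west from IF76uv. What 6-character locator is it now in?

Longitude subsquare u = 20; −1 → 19 = t.
The latitude characters are unchanged.

IF76tv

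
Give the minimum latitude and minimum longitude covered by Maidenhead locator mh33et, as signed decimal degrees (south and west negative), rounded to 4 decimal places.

-16.2083, 66.3333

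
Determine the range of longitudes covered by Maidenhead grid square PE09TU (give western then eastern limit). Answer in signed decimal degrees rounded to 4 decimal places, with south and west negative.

121.5833, 121.6667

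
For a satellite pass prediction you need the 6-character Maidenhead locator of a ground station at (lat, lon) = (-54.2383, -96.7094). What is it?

Add 180° to longitude and 90° to latitude: 83.2906, 35.7617.
Field (20°×10°, letters A–R): 83.2906/20 → 4 → E, 35.7617/10 → 3 → D; chars ED.
Square (2°×1°, digits 0–9): 3.2906/2 → 1, 5.7617/1 → 5; chars 15.
Subsquare (5′×2.5′, letters a–x): 1.2906/0.0833333 → 15 → p, 0.7617/0.0416667 → 18 → s; chars ps.

ED15ps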